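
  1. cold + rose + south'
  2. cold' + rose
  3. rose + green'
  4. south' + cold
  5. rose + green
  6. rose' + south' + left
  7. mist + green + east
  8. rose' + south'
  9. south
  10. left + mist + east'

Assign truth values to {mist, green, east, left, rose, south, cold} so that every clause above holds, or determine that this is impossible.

From the singleton clause (south), south = 1.
From the singleton clause (cold), cold = 1.
From the singleton clause (rose), rose = 1.
That conflicts with the unit clause (rose').

UNSATISFIABLE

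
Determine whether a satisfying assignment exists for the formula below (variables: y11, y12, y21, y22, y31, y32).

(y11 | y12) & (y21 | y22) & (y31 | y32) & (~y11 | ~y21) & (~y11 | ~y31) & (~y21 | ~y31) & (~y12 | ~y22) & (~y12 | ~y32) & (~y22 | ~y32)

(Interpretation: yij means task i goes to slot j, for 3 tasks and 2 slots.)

Branch on y11: set y11 = 1.
(~y21) alone gives y21 = 0.
(y22) alone gives y22 = 1.
(~y31) alone gives y31 = 0.
(y32) alone gives y32 = 1.
Now (~y32) is unsatisfied and unit — conflict.
So y11 must be the other value — set y11 = 0.
(y12) alone gives y12 = 1.
(~y22) alone gives y22 = 0.
(y21) alone gives y21 = 1.
(~y31) alone gives y31 = 0.
(y32) alone gives y32 = 1.
Now (~y32) is unsatisfied and unit — conflict.
Both values of y11 lead to a conflict.
No assignment satisfies every clause.

Unsatisfiable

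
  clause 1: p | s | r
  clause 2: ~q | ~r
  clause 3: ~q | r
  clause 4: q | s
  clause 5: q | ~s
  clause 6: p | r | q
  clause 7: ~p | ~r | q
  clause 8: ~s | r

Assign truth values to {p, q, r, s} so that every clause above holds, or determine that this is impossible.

Suppose q = 0.
From the singleton clause (s), s = 1.
That conflicts with the unit clause (~s).
Backtrack on q: now try q = 1.
From the singleton clause (~r), r = 0.
That conflicts with the unit clause (r).
Neither q = 1 nor q = 0 works.

UNSATISFIABLE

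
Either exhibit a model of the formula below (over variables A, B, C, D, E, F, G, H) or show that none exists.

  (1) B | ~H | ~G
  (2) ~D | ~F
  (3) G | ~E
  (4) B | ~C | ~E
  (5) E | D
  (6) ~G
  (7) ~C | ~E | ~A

A ↦ 0; B ↦ 0; C ↦ 0; D ↦ 1; E ↦ 0; F ↦ 0; G ↦ 0; H ↦ 0

From the singleton clause (~G), G = 0.
From the singleton clause (~E), E = 0.
From the singleton clause (D), D = 1.
From the singleton clause (~F), F = 0.
No clause remains; A, B, C, H are free.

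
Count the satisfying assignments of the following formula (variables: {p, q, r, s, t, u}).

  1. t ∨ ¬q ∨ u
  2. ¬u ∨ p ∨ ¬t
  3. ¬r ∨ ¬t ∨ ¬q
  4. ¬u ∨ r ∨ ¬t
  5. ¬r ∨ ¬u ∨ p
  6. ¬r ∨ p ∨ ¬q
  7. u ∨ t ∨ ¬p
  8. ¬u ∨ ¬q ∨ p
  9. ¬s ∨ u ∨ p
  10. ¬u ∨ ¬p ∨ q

17

There are 2^6 = 64 truth assignments over (p, q, r, s, t, u).
Split on u. With u = True, the clauses containing u are satisfied and ¬u drops from the rest; 6 of the 2^5 = 32 assignments to the other variables satisfy what remains.
With u = False, by the same count on the reduced clause set, 11 assignments work.
(One model: p=F, q=F, r=F, s=F, t=F, u=F.)
Total: 6 + 11 = 17.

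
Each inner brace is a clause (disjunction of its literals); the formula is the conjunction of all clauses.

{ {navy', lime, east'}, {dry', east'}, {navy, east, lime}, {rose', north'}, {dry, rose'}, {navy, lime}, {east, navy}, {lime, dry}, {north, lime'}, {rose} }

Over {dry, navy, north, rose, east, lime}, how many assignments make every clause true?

There are 2^6 = 64 truth assignments over (dry, navy, north, rose, east, lime).
Split on rose. With rose = 1, the clauses containing rose are satisfied and rose' drops from the rest; 1 of the 2^5 = 32 assignments to the other variables satisfy what remains.
With rose = 0, by the same count on the reduced clause set, 0 assignments work.
Total: 1 + 0 = 1.

1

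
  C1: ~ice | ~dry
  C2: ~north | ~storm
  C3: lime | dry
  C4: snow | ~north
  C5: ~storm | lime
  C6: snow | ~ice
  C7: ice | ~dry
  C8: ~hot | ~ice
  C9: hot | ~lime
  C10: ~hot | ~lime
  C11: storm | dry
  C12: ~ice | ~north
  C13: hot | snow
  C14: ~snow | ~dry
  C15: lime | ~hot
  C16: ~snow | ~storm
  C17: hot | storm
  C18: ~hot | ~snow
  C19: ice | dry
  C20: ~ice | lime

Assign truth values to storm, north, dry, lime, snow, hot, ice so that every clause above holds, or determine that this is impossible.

Branch on ice: set ice = 0.
Unit clause (~dry) forces dry = 0.
But (dry) is also a unit clause — contradiction.
That branch fails; take ice = 1 instead.
Unit clause (~dry) forces dry = 0.
Unit clause (lime) forces lime = 1.
Unit clause (snow) forces snow = 1.
Unit clause (~hot) forces hot = 0.
But (hot) is also a unit clause — contradiction.
Either choice for ice ends in contradiction.

UNSATISFIABLE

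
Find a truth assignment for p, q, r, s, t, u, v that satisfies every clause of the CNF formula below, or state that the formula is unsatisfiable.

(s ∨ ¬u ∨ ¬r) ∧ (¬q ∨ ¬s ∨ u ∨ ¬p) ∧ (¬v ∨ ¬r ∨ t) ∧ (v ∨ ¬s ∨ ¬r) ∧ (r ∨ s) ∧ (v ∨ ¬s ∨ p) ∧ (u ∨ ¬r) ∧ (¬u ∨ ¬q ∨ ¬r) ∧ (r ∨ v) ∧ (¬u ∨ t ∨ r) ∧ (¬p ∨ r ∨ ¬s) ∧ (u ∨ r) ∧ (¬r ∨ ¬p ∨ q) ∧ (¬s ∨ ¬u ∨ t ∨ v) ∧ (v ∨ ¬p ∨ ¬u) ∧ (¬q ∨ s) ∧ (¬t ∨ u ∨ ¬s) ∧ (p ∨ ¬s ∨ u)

p ↦ False; q ↦ True; r ↦ False; s ↦ True; t ↦ True; u ↦ True; v ↦ True

Try r = False.
(s) alone gives s = True.
(v) alone gives v = True.
(¬p) alone gives p = False.
(u) alone gives u = True.
(t) alone gives t = True.
Every clause is now satisfied; q is unconstrained.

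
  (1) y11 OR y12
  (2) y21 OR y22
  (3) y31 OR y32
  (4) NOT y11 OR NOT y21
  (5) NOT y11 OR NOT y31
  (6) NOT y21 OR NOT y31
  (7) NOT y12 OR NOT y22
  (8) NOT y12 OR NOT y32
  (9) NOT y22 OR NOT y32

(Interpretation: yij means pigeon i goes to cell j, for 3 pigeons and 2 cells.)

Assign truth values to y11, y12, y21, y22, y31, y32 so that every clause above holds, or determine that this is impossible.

Suppose y11 = true.
The clause (NOT y21) is unit, so y21 = false.
The clause (y22) is unit, so y22 = true.
The clause (NOT y31) is unit, so y31 = false.
The clause (y32) is unit, so y32 = true.
But (NOT y32) is also a unit clause — contradiction.
So y11 must be the other value — set y11 = false.
The clause (y12) is unit, so y12 = true.
The clause (NOT y22) is unit, so y22 = false.
The clause (y21) is unit, so y21 = true.
The clause (NOT y31) is unit, so y31 = false.
The clause (y32) is unit, so y32 = true.
But (NOT y32) is also a unit clause — contradiction.
Both values of y11 lead to a conflict.

UNSATISFIABLE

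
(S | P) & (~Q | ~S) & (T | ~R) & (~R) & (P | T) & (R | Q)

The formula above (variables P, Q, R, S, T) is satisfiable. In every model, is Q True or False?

Suppose Q = 0.
From the singleton clause (~R), R = 0.
Now (R) is unsatisfied and unit — conflict.
So every satisfying assignment has Q = True.

True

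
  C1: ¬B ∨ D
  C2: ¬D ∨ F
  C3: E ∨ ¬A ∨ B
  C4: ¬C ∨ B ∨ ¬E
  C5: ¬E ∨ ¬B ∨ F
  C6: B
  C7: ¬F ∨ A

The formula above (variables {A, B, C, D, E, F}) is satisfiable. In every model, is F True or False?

Suppose F = False.
Unit clause (¬D) forces D = False.
Unit clause (¬B) forces B = False.
But (B) is also a unit clause — contradiction.
So every satisfying assignment has F = True.

True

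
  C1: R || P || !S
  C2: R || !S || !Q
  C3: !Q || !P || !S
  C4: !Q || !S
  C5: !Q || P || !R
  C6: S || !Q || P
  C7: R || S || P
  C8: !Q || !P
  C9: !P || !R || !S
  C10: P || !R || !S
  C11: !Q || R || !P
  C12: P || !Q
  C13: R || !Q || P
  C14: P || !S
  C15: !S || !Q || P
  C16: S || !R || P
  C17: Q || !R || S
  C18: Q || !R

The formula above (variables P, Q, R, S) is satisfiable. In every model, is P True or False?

Suppose P = false.
From the singleton clause (!Q), Q = false.
From the singleton clause (!S), S = false.
From the singleton clause (R), R = true.
That conflicts with the unit clause (!R).
So every satisfying assignment has P = True.

True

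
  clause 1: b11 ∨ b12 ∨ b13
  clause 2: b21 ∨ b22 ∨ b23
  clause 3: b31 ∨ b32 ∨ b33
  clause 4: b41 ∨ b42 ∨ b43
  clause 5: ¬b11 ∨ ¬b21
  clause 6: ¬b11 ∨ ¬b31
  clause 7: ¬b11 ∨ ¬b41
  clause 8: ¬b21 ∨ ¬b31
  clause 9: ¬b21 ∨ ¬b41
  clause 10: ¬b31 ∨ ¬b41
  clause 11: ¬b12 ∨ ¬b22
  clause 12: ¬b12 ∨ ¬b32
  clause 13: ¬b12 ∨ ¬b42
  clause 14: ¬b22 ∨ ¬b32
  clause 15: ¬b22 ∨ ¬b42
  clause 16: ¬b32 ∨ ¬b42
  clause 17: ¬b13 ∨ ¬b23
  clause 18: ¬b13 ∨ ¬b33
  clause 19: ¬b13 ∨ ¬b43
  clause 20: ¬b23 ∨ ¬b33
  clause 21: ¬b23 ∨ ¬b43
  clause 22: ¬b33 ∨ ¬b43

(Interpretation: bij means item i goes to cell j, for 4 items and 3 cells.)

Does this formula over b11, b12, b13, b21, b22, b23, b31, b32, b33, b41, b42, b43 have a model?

Case b11 = False:
Case b12 = True:
(¬b22) alone gives b22 = False.
(¬b32) alone gives b32 = False.
(¬b42) alone gives b42 = False.
Case b21 = True:
(¬b31) alone gives b31 = False.
(b33) alone gives b33 = True.
(¬b41) alone gives b41 = False.
(b43) alone gives b43 = True.
But (¬b43) is also a unit clause — contradiction.
Undo b21 and try b21 = False.
(b23) alone gives b23 = True.
(¬b13) alone gives b13 = False.
(¬b33) alone gives b33 = False.
(b31) alone gives b31 = True.
(¬b41) alone gives b41 = False.
(b43) alone gives b43 = True.
But (¬b43) is also a unit clause — contradiction.
Neither b21 = True nor b21 = False works.
Undo b12 and try b12 = False.
(b13) alone gives b13 = True.
(¬b23) alone gives b23 = False.
(¬b33) alone gives b33 = False.
(¬b43) alone gives b43 = False.
Case b21 = True:
(¬b31) alone gives b31 = False.
(b32) alone gives b32 = True.
(¬b41) alone gives b41 = False.
(b42) alone gives b42 = True.
But (¬b42) is also a unit clause — contradiction.
Undo b21 and try b21 = False.
(b22) alone gives b22 = True.
(¬b32) alone gives b32 = False.
(b31) alone gives b31 = True.
(¬b41) alone gives b41 = False.
(b42) alone gives b42 = True.
But (¬b42) is also a unit clause — contradiction.
Neither b21 = True nor b21 = False works.
Neither b12 = True nor b12 = False works.
Undo b11 and try b11 = True.
(¬b21) alone gives b21 = False.
(¬b31) alone gives b31 = False.
(¬b41) alone gives b41 = False.
Case b22 = True:
(¬b12) alone gives b12 = False.
(¬b32) alone gives b32 = False.
(b33) alone gives b33 = True.
(¬b42) alone gives b42 = False.
(b43) alone gives b43 = True.
But (¬b43) is also a unit clause — contradiction.
Undo b22 and try b22 = False.
(b23) alone gives b23 = True.
(¬b13) alone gives b13 = False.
(¬b33) alone gives b33 = False.
(b32) alone gives b32 = True.
(¬b12) alone gives b12 = False.
(¬b42) alone gives b42 = False.
(b43) alone gives b43 = True.
But (¬b43) is also a unit clause — contradiction.
Neither b22 = True nor b22 = False works.
Neither b11 = True nor b11 = False works.
No assignment satisfies every clause.

No, unsatisfiable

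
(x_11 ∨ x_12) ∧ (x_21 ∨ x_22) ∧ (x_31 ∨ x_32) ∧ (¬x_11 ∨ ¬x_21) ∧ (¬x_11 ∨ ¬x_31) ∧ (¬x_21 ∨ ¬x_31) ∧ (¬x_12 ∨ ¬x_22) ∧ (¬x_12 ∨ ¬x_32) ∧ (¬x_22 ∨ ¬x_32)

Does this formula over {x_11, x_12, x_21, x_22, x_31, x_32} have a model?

Case x_11 = True:
From the singleton clause (¬x_21), x_21 = False.
From the singleton clause (x_22), x_22 = True.
From the singleton clause (¬x_31), x_31 = False.
From the singleton clause (x_32), x_32 = True.
But (¬x_32) is also a unit clause — contradiction.
That branch fails; take x_11 = False instead.
From the singleton clause (x_12), x_12 = True.
From the singleton clause (¬x_22), x_22 = False.
From the singleton clause (x_21), x_21 = True.
From the singleton clause (¬x_31), x_31 = False.
From the singleton clause (x_32), x_32 = True.
But (¬x_32) is also a unit clause — contradiction.
Neither x_11 = True nor x_11 = False works.
No assignment satisfies every clause.

No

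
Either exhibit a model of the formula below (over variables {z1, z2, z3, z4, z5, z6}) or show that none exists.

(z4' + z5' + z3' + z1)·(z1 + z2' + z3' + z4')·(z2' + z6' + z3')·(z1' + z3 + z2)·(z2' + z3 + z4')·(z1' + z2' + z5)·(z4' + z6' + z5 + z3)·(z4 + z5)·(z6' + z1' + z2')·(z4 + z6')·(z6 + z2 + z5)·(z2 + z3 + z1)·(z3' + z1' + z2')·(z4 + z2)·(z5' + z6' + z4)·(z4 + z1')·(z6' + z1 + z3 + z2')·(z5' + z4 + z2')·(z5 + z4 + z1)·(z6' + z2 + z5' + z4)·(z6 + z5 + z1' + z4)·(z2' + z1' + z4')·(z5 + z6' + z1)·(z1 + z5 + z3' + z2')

Suppose z4 = 1.
Suppose z2 = 0.
Suppose z1 = 1.
(z3) alone gives z3 = 1.
Suppose z6 = 0.
(z5) alone gives z5 = 1.
Every clause now holds.

z1=1; z2=0; z3=1; z4=1; z5=1; z6=0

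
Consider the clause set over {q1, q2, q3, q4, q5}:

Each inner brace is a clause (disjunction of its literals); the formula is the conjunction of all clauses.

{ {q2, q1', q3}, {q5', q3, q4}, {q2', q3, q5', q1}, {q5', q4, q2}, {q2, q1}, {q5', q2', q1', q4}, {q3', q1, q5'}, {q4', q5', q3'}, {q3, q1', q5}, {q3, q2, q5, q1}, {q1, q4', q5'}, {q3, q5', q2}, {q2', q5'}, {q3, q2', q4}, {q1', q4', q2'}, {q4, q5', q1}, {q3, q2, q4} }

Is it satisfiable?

Satisfiable

Branch on q2: set q2 = 1.
The clause (q5') is unit, so q5 = 0.
Branch on q3: set q3 = 0.
The clause (q1') is unit, so q1 = 0.
The clause (q4) is unit, so q4 = 1.
This assignment satisfies each clause.
A satisfying assignment: q1=0; q2=1; q3=0; q4=1; q5=0.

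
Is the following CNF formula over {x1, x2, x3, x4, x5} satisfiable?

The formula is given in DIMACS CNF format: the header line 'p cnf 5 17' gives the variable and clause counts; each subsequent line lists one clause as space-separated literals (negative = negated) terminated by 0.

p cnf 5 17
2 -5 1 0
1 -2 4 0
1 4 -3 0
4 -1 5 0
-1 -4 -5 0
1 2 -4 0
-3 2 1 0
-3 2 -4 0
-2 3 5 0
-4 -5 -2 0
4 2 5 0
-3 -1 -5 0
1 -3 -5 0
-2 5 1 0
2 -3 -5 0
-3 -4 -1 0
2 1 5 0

Suppose x2 = True.
Suppose x1 = True.
Suppose x4 = False.
Unit clause (x5) forces x5 = True.
Unit clause (¬x3) forces x3 = False.
Every clause now holds.
A satisfying assignment: x1=True, x2=True, x3=False, x4=False, x5=True.

Yes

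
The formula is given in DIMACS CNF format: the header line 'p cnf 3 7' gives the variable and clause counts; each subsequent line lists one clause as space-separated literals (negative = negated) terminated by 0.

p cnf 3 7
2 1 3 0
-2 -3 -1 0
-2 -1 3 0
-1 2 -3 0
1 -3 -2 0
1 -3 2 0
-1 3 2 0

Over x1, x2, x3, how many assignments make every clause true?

There are 2^3 = 8 truth assignments over (x1, x2, x3).
Check each against the 7 clauses (columns in the order x1, x2, x3):
  F F F  ✗ fails (x2 ∨ x1 ∨ x3)
  F F T  ✗ fails (x1 ∨ ¬x3 ∨ x2)
  F T F  ✓ satisfies all
  F T T  ✗ fails (x1 ∨ ¬x3 ∨ ¬x2)
  T F F  ✗ fails (¬x1 ∨ x3 ∨ x2)
  T F T  ✗ fails (¬x1 ∨ x2 ∨ ¬x3)
  T T F  ✗ fails (¬x2 ∨ ¬x1 ∨ x3)
  T T T  ✗ fails (¬x2 ∨ ¬x3 ∨ ¬x1)
1 of the 8 rows is a model.

1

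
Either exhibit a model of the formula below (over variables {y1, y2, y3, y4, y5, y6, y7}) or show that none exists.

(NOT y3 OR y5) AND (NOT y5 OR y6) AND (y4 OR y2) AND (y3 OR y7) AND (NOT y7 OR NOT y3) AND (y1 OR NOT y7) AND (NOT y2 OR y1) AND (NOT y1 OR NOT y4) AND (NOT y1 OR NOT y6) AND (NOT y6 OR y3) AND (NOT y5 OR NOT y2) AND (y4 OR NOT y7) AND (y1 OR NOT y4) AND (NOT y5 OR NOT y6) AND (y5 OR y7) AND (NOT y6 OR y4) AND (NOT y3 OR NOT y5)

UNSATISFIABLE

Try y3 = false.
Unit clause (y7) forces y7 = true.
Unit clause (y1) forces y1 = true.
Unit clause (NOT y4) forces y4 = false.
That conflicts with the unit clause (y4).
So y3 must be the other value — set y3 = true.
Unit clause (y5) forces y5 = true.
That conflicts with the unit clause (NOT y5).
Neither y3 = true nor y3 = false works.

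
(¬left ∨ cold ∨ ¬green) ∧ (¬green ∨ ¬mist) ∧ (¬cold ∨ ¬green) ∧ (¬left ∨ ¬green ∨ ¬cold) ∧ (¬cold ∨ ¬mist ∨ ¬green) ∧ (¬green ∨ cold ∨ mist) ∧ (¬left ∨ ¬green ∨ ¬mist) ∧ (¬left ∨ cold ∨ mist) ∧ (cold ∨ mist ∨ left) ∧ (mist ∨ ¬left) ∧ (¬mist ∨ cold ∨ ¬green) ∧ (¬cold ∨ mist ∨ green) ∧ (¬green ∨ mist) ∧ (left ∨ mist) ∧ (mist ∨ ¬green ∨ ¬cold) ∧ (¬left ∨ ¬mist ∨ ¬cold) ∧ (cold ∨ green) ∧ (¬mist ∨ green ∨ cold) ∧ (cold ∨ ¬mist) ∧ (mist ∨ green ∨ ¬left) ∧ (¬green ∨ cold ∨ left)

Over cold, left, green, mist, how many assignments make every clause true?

There are 2^4 = 16 truth assignments over (cold, left, green, mist).
Check each against the 21 clauses (columns in the order cold, left, green, mist):
  F F F F  ✗ fails (cold ∨ mist ∨ left)
  F F F T  ✗ fails (cold ∨ green)
  F F T F  ✗ fails (¬green ∨ cold ∨ mist)
  F F T T  ✗ fails (¬green ∨ ¬mist)
  F T F F  ✗ fails (¬left ∨ cold ∨ mist)
  F T F T  ✗ fails (cold ∨ green)
  F T T F  ✗ fails (¬left ∨ cold ∨ ¬green)
  F T T T  ✗ fails (¬left ∨ cold ∨ ¬green)
  T F F F  ✗ fails (¬cold ∨ mist ∨ green)
  T F F T  ✓ satisfies all
  T F T F  ✗ fails (¬cold ∨ ¬green)
  T F T T  ✗ fails (¬green ∨ ¬mist)
  T T F F  ✗ fails (mist ∨ ¬left)
  T T F T  ✗ fails (¬left ∨ ¬mist ∨ ¬cold)
  T T T F  ✗ fails (¬cold ∨ ¬green)
  T T T T  ✗ fails (¬green ∨ ¬mist)
1 of the 16 rows is a model.

1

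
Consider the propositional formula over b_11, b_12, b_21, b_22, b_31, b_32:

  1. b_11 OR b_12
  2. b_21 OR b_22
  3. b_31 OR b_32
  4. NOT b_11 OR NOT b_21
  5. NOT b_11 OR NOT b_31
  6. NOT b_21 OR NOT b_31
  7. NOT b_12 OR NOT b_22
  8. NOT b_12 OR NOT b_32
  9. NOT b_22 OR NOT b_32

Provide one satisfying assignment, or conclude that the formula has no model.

Branch on b_11: set b_11 = true.
(NOT b_21) alone gives b_21 = false.
(b_22) alone gives b_22 = true.
(NOT b_31) alone gives b_31 = false.
(b_32) alone gives b_32 = true.
That conflicts with the unit clause (NOT b_32).
Backtrack on b_11: now try b_11 = false.
(b_12) alone gives b_12 = true.
(NOT b_22) alone gives b_22 = false.
(b_21) alone gives b_21 = true.
(NOT b_31) alone gives b_31 = false.
(b_32) alone gives b_32 = true.
That conflicts with the unit clause (NOT b_32).
Neither b_11 = true nor b_11 = false works.

UNSATISFIABLE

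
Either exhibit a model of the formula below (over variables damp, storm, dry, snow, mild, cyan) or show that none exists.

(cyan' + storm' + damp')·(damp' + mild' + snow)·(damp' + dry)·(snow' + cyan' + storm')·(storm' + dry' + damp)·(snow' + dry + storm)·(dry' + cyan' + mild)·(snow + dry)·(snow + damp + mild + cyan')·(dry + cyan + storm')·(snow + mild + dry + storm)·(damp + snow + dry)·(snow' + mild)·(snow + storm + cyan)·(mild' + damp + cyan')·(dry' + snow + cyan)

Suppose damp = 1.
From the singleton clause (dry), dry = 1.
Suppose cyan = 1.
From the singleton clause (storm'), storm = 0.
From the singleton clause (mild), mild = 1.
From the singleton clause (snow), snow = 1.
Every clause now holds.

damp ↦ 1, storm ↦ 0, dry ↦ 1, snow ↦ 1, mild ↦ 1, cyan ↦ 1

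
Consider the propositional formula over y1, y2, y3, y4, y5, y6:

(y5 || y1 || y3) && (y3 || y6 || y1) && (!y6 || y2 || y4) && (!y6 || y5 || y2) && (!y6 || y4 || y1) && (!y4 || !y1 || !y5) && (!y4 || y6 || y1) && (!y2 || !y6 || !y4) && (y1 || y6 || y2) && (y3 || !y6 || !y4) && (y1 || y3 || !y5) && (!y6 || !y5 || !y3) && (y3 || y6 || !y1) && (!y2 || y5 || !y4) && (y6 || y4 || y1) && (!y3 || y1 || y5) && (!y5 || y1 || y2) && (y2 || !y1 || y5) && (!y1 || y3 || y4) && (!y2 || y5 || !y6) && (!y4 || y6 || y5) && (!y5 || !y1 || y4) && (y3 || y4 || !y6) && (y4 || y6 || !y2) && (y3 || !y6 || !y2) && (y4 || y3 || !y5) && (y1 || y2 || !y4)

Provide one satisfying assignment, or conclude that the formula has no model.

UNSATISFIABLE

Try y5 = true.
Try y4 = false.
From the singleton clause (!y1), y1 = false.
From the singleton clause (!y6), y6 = false.
Now (y6) is unsatisfied and unit — conflict.
That branch fails; take y4 = true instead.
From the singleton clause (!y1), y1 = false.
From the singleton clause (y6), y6 = true.
From the singleton clause (!y2), y2 = false.
Now (y2) is unsatisfied and unit — conflict.
Either choice for y4 ends in contradiction.
That branch fails; take y5 = false instead.
Try y1 = true.
From the singleton clause (y2), y2 = true.
From the singleton clause (!y4), y4 = false.
From the singleton clause (y3), y3 = true.
From the singleton clause (!y6), y6 = false.
Now (y6) is unsatisfied and unit — conflict.
That branch fails; take y1 = false instead.
From the singleton clause (y3), y3 = true.
Now (!y3) is unsatisfied and unit — conflict.
Either choice for y1 ends in contradiction.
Either choice for y5 ends in contradiction.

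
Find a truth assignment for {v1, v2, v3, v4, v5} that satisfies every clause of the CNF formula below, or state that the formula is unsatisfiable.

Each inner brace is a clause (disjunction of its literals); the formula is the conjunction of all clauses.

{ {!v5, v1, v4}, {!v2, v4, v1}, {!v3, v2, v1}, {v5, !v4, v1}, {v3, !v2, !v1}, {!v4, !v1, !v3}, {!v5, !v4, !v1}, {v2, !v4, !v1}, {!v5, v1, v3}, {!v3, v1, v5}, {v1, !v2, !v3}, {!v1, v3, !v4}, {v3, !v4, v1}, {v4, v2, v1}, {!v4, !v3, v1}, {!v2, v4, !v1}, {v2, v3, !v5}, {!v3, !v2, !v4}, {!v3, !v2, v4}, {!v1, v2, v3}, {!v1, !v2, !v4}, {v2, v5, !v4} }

v1 ↦ true, v2 ↦ false, v3 ↦ true, v4 ↦ false, v5 ↦ true

Case v5 = true:
Case v1 = true:
(!v4) alone gives v4 = false.
(!v2) alone gives v2 = false.
(v3) alone gives v3 = true.
All clauses are satisfied.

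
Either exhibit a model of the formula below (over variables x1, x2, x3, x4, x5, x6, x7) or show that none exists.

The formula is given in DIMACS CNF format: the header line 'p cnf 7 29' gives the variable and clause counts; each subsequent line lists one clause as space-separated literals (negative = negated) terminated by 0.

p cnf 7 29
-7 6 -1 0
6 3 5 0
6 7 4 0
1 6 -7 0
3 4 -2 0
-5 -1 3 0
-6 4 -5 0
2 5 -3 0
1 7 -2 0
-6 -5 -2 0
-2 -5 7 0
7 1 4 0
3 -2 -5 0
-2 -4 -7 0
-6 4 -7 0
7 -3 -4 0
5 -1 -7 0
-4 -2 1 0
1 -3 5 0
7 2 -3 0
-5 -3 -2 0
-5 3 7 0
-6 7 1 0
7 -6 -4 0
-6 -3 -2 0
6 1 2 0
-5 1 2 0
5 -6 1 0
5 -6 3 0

x1: True; x2: False; x3: True; x4: True; x5: True; x6: True; x7: True

Case x7 = True:
Case x6 = True:
The clause (x4) is unit, so x4 = True.
The clause (¬x2) is unit, so x2 = False.
Case x5 = True:
The clause (x1) is unit, so x1 = True.
The clause (x3) is unit, so x3 = True.
All clauses are satisfied.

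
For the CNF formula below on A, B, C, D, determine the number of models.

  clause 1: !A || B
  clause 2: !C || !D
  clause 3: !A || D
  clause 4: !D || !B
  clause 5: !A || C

5

There are 2^4 = 16 truth assignments over (A, B, C, D).
Check each against the 5 clauses (columns in the order A, B, C, D):
  F F F F  ✓ satisfies all
  F F F T  ✓ satisfies all
  F F T F  ✓ satisfies all
  F F T T  ✗ fails (!C || !D)
  F T F F  ✓ satisfies all
  F T F T  ✗ fails (!D || !B)
  F T T F  ✓ satisfies all
  F T T T  ✗ fails (!C || !D)
  T F F F  ✗ fails (!A || B)
  T F F T  ✗ fails (!A || B)
  T F T F  ✗ fails (!A || B)
  T F T T  ✗ fails (!A || B)
  T T F F  ✗ fails (!A || D)
  T T F T  ✗ fails (!D || !B)
  T T T F  ✗ fails (!A || D)
  T T T T  ✗ fails (!C || !D)
5 of the 16 rows are models.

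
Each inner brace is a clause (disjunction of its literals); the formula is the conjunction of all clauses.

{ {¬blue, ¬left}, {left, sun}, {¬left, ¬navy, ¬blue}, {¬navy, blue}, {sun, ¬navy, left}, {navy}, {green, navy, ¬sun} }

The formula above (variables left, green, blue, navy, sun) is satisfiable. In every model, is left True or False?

False

Suppose left = True.
From the singleton clause (¬blue), blue = False.
From the singleton clause (¬navy), navy = False.
But (navy) is also a unit clause — contradiction.
So every satisfying assignment has left = False.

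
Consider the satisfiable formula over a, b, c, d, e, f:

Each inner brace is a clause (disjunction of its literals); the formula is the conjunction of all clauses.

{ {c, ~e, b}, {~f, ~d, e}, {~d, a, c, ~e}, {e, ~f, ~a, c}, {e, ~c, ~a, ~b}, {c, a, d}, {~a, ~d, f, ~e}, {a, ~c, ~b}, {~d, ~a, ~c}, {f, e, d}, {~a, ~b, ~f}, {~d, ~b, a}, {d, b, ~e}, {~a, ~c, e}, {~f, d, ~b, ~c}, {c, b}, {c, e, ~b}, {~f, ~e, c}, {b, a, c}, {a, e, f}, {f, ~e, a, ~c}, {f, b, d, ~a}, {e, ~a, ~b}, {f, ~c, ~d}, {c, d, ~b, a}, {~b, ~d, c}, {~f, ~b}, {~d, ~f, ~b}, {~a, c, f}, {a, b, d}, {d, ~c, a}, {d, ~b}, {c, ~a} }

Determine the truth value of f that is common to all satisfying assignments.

Suppose f = 0.
Try e = 1.
Try c = 1.
From the singleton clause (a), a = 1.
From the singleton clause (~d), d = 0.
From the singleton clause (b), b = 1.
Now (~b) is unsatisfied and unit — conflict.
Backtrack on c: now try c = 0.
From the singleton clause (b), b = 1.
From the singleton clause (~d), d = 0.
Now (d) is unsatisfied and unit — conflict.
Either choice for c ends in contradiction.
Backtrack on e: now try e = 0.
From the singleton clause (d), d = 1.
From the singleton clause (a), a = 1.
From the singleton clause (~c), c = 0.
Now (c) is unsatisfied and unit — conflict.
Either choice for e ends in contradiction.
So every satisfying assignment has f = True.

True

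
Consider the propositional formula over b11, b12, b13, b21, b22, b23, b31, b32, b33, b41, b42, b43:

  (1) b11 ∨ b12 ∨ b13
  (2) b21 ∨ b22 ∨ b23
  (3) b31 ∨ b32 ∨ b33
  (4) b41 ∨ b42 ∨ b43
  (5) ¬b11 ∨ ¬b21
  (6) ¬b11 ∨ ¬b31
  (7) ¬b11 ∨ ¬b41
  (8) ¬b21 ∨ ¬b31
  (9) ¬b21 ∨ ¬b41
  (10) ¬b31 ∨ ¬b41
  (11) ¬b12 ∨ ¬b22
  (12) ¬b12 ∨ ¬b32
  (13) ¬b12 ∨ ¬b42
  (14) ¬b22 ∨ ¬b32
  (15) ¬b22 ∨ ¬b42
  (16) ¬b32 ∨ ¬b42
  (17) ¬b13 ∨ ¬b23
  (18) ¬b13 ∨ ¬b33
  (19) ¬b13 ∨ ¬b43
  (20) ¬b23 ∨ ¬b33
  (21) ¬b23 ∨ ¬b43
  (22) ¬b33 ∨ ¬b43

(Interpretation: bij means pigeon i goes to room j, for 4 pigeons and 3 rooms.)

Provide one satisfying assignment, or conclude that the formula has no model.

UNSATISFIABLE

Case b11 = False:
Case b12 = True:
From the singleton clause (¬b22), b22 = False.
From the singleton clause (¬b32), b32 = False.
From the singleton clause (¬b42), b42 = False.
Case b21 = True:
From the singleton clause (¬b31), b31 = False.
From the singleton clause (b33), b33 = True.
From the singleton clause (¬b41), b41 = False.
From the singleton clause (b43), b43 = True.
But (¬b43) is also a unit clause — contradiction.
Backtrack on b21: now try b21 = False.
From the singleton clause (b23), b23 = True.
From the singleton clause (¬b13), b13 = False.
From the singleton clause (¬b33), b33 = False.
From the singleton clause (b31), b31 = True.
From the singleton clause (¬b41), b41 = False.
From the singleton clause (b43), b43 = True.
But (¬b43) is also a unit clause — contradiction.
Both values of b21 lead to a conflict.
Backtrack on b12: now try b12 = False.
From the singleton clause (b13), b13 = True.
From the singleton clause (¬b23), b23 = False.
From the singleton clause (¬b33), b33 = False.
From the singleton clause (¬b43), b43 = False.
Case b21 = True:
From the singleton clause (¬b31), b31 = False.
From the singleton clause (b32), b32 = True.
From the singleton clause (¬b41), b41 = False.
From the singleton clause (b42), b42 = True.
But (¬b42) is also a unit clause — contradiction.
Backtrack on b21: now try b21 = False.
From the singleton clause (b22), b22 = True.
From the singleton clause (¬b32), b32 = False.
From the singleton clause (b31), b31 = True.
From the singleton clause (¬b41), b41 = False.
From the singleton clause (b42), b42 = True.
But (¬b42) is also a unit clause — contradiction.
Both values of b21 lead to a conflict.
Both values of b12 lead to a conflict.
Backtrack on b11: now try b11 = True.
From the singleton clause (¬b21), b21 = False.
From the singleton clause (¬b31), b31 = False.
From the singleton clause (¬b41), b41 = False.
Case b22 = True:
From the singleton clause (¬b12), b12 = False.
From the singleton clause (¬b32), b32 = False.
From the singleton clause (b33), b33 = True.
From the singleton clause (¬b42), b42 = False.
From the singleton clause (b43), b43 = True.
But (¬b43) is also a unit clause — contradiction.
Backtrack on b22: now try b22 = False.
From the singleton clause (b23), b23 = True.
From the singleton clause (¬b13), b13 = False.
From the singleton clause (¬b33), b33 = False.
From the singleton clause (b32), b32 = True.
From the singleton clause (¬b12), b12 = False.
From the singleton clause (¬b42), b42 = False.
From the singleton clause (b43), b43 = True.
But (¬b43) is also a unit clause — contradiction.
Both values of b22 lead to a conflict.
Both values of b11 lead to a conflict.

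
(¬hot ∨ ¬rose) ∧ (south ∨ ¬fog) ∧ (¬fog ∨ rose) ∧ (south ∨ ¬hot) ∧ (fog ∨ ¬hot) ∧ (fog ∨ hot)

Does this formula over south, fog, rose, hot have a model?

Suppose hot = False.
(fog) alone gives fog = True.
(south) alone gives south = True.
(rose) alone gives rose = True.
Every clause now holds.
A satisfying assignment: south ↦ True; fog ↦ True; rose ↦ True; hot ↦ False.

Satisfiable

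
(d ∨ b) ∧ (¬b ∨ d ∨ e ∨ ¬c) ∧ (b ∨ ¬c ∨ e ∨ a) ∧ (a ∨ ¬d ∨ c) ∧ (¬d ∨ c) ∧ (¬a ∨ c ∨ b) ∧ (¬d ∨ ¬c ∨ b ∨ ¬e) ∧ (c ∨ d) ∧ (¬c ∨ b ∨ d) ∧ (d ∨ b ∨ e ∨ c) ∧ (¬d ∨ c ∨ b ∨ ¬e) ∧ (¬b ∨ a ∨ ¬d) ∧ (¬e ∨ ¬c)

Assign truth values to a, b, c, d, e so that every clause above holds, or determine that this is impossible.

a ↦ True,  b ↦ True,  c ↦ True,  d ↦ True,  e ↦ False

Try d = True.
(c) alone gives c = True.
(¬e) alone gives e = False.
Try b = True.
(a) alone gives a = True.
This assignment satisfies each clause.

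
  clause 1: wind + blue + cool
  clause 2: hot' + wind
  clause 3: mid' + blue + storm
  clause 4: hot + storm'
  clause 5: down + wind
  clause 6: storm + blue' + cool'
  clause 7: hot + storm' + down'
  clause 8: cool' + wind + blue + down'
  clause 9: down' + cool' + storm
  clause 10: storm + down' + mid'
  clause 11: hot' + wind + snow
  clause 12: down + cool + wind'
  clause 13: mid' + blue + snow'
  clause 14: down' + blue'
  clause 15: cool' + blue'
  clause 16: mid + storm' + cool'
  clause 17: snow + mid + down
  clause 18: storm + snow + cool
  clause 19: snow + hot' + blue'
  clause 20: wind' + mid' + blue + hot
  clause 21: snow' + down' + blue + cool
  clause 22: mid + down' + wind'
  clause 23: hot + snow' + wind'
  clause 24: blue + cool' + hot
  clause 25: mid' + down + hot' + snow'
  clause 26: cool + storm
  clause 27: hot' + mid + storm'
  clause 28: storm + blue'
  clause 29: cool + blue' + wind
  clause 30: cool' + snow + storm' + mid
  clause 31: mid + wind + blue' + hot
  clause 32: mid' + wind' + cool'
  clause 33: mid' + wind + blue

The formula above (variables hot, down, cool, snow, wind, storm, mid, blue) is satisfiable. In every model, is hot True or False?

Suppose hot = 0.
Unit clause (storm') forces storm = 0.
Unit clause (cool) forces cool = 1.
Unit clause (blue') forces blue = 0.
But (blue) is also a unit clause — contradiction.
So every satisfying assignment has hot = True.

True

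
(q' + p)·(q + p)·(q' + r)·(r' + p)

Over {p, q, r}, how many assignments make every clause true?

There are 2^3 = 8 truth assignments over (p, q, r).
Check each against the 4 clauses (columns in the order p, q, r):
  F F F  ✗ fails (q + p)
  F F T  ✗ fails (q + p)
  F T F  ✗ fails (q' + p)
  F T T  ✗ fails (q' + p)
  T F F  ✓ satisfies all
  T F T  ✓ satisfies all
  T T F  ✗ fails (q' + r)
  T T T  ✓ satisfies all
3 of the 8 rows are models.

3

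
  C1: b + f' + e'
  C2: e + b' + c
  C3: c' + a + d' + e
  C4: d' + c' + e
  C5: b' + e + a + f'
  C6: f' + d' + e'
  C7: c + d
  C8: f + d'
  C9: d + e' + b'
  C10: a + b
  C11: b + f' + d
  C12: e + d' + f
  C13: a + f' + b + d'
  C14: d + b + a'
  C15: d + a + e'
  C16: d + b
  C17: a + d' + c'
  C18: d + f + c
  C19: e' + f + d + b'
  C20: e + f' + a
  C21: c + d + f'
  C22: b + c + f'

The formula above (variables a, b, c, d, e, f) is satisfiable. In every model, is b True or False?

True

Suppose b = 0.
The clause (a) is unit, so a = 1.
The clause (d) is unit, so d = 1.
The clause (f) is unit, so f = 1.
The clause (e') is unit, so e = 0.
The clause (c') is unit, so c = 0.
But (c) is also a unit clause — contradiction.
So every satisfying assignment has b = True.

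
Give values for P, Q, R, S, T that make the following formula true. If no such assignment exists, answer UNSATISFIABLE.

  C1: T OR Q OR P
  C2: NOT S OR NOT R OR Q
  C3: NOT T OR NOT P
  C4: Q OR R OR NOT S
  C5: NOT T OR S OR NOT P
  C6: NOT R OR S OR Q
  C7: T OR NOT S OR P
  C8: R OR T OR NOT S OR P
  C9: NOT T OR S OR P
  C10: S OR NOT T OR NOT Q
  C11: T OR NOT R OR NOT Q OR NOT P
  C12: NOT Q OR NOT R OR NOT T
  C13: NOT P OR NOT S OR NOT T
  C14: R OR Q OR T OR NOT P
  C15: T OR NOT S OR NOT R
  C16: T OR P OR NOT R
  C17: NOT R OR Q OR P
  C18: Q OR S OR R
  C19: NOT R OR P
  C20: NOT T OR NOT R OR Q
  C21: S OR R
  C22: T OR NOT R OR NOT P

P: true,  Q: true,  R: false,  S: true,  T: false

Case T = false:
Case Q = true:
Case S = true:
The clause (P) is unit, so P = true.
The clause (NOT R) is unit, so R = false.
Every clause now holds.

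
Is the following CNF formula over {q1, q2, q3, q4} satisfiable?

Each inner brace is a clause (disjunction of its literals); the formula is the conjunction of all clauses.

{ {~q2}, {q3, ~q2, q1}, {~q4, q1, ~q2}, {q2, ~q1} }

Satisfiable

From the singleton clause (~q2), q2 = 0.
From the singleton clause (~q1), q1 = 0.
All clauses hold; q3, q4 can take either value.
A satisfying assignment: q1=0,  q2=0,  q3=1,  q4=0.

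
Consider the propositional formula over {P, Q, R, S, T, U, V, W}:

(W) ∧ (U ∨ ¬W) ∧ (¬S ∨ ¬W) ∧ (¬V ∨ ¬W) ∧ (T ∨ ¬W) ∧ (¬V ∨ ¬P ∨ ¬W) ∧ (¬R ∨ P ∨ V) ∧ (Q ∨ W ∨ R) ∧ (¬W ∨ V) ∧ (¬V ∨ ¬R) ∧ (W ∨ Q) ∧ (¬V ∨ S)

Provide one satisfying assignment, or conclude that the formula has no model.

UNSATISFIABLE

(W) alone gives W = True.
(U) alone gives U = True.
(¬S) alone gives S = False.
(¬V) alone gives V = False.
Now (V) is unsatisfied and unit — conflict.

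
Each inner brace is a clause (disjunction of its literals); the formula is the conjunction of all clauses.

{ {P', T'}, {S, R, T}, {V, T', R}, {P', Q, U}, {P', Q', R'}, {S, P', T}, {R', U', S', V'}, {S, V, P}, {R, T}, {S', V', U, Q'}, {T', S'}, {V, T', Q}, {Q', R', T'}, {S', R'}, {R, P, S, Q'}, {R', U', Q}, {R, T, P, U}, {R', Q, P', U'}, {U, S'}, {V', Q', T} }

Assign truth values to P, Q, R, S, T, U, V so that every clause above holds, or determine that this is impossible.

P ↦ 0, Q ↦ 0, R ↦ 0, S ↦ 0, T ↦ 1, U ↦ 1, V ↦ 1

Case P = 0:
Case S = 0:
(V) alone gives V = 1.
Case R = 0:
(T) alone gives T = 1.
(Q') alone gives Q = 0.
Every clause is now satisfied; U is unconstrained.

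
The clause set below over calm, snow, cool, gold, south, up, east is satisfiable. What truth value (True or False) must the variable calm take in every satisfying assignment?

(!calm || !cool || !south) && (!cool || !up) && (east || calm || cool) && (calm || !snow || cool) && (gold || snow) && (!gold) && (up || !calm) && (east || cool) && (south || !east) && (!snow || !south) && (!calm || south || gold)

Suppose calm = true.
The clause (!gold) is unit, so gold = false.
The clause (snow) is unit, so snow = true.
The clause (up) is unit, so up = true.
The clause (!cool) is unit, so cool = false.
The clause (east) is unit, so east = true.
The clause (south) is unit, so south = true.
That conflicts with the unit clause (!south).
So every satisfying assignment has calm = False.

False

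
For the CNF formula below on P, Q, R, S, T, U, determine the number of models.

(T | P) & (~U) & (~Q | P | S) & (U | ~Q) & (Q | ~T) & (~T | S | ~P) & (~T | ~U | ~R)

4

There are 2^6 = 64 truth assignments over (P, Q, R, S, T, U).
Split on P. With P = 1, the clauses containing P are satisfied and ~P drops from the rest; 4 of the 2^5 = 32 assignments to the other variables satisfy what remains.
With P = 0, by the same count on the reduced clause set, 0 assignments work.
(One model: P=T, Q=F, R=F, S=F, T=F, U=F.)
Total: 4 + 0 = 4.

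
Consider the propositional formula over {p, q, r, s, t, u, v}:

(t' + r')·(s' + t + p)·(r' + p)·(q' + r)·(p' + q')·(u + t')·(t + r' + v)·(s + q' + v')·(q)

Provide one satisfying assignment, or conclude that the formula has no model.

UNSATISFIABLE

(q) alone gives q = 1.
(r) alone gives r = 1.
(t') alone gives t = 0.
(p) alone gives p = 1.
Now (p') is unsatisfied and unit — conflict.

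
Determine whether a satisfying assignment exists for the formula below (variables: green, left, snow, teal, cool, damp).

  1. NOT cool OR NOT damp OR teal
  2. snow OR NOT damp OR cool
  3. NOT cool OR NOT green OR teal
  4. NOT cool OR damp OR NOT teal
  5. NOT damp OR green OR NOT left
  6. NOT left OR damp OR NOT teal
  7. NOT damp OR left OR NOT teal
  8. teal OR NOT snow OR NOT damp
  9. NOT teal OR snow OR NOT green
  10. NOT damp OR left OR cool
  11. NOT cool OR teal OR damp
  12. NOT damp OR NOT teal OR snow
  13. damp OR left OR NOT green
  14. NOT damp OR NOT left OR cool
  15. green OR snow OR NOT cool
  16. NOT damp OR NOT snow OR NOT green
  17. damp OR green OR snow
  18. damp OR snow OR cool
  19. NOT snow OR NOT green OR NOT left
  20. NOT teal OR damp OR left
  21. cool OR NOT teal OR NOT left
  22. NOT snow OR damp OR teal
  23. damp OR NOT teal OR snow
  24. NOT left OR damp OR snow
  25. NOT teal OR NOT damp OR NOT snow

No

Try cool = false.
Try snow = true.
Try teal = true.
(NOT left) alone gives left = false.
(NOT damp) alone gives damp = false.
But (damp) is also a unit clause — contradiction.
Backtrack on teal: now try teal = false.
(NOT damp) alone gives damp = false.
But (damp) is also a unit clause — contradiction.
Neither teal = true nor teal = false works.
Backtrack on snow: now try snow = false.
(NOT damp) alone gives damp = false.
But (damp) is also a unit clause — contradiction.
Neither snow = true nor snow = false works.
Backtrack on cool: now try cool = true.
Try damp = false.
(NOT teal) alone gives teal = false.
But (teal) is also a unit clause — contradiction.
Backtrack on damp: now try damp = true.
(teal) alone gives teal = true.
(left) alone gives left = true.
(green) alone gives green = true.
(snow) alone gives snow = true.
But (NOT snow) is also a unit clause — contradiction.
Neither damp = true nor damp = false works.
Neither cool = true nor cool = false works.
No assignment satisfies every clause.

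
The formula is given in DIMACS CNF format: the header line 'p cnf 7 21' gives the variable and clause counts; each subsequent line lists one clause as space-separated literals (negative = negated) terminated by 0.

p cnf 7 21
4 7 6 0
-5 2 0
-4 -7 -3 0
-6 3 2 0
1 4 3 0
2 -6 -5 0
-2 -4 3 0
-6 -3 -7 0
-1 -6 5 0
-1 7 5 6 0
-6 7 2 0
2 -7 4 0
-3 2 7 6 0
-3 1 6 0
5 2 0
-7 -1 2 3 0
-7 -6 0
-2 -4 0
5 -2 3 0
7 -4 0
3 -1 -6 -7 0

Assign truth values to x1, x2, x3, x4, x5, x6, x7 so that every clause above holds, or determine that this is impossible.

x1: False,  x2: True,  x3: True,  x4: False,  x5: True,  x6: True,  x7: False

Try x5 = True.
The clause (x2) is unit, so x2 = True.
The clause (¬x4) is unit, so x4 = False.
Try x7 = False.
The clause (x6) is unit, so x6 = True.
Try x1 = False.
The clause (x3) is unit, so x3 = True.
All clauses are satisfied.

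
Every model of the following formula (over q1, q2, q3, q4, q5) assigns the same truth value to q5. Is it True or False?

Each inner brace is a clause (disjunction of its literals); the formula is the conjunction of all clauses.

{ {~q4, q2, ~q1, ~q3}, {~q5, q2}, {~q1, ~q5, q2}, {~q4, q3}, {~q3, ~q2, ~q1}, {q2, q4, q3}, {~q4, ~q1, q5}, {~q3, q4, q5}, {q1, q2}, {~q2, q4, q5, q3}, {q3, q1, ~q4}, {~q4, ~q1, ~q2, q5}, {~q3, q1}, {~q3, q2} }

True

Suppose q5 = 0.
Case q4 = 0:
The clause (~q3) is unit, so q3 = 0.
The clause (q2) is unit, so q2 = 1.
But (~q2) is also a unit clause — contradiction.
So q4 must be the other value — set q4 = 1.
The clause (q3) is unit, so q3 = 1.
The clause (~q1) is unit, so q1 = 0.
But (q1) is also a unit clause — contradiction.
Both values of q4 lead to a conflict.
So every satisfying assignment has q5 = True.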